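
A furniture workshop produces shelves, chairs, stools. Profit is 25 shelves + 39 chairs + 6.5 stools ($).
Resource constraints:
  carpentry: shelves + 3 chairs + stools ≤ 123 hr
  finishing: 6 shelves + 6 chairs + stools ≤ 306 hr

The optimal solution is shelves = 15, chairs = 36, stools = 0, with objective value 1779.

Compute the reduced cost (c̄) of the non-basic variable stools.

-3.5

Check each constraint at x*: carpentry 123/123 (tight); finishing 306/306 (tight).
The binding rows give the dual system: 1·y_carpentry + 6·y_finishing = 25 and 3·y_carpentry + 6·y_finishing = 39.
→ y_carpentry = 7 and y_finishing = 3.
Reduced cost of stools: c₃ − yᵀa₃ = 6.5 − (7·1 + 3·1) = 6.5 − 10 = -3.5.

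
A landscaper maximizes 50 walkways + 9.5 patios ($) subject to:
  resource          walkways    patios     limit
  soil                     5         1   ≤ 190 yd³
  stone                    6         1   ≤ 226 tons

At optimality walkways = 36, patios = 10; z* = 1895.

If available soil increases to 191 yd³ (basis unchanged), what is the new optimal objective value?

1902

Both soil and stone are binding at x*.
The binding rows give the dual system: 5·y_soil + 6·y_stone = 50 and 1·y_soil + 1·y_stone = 9.5.
→ y_soil = 7 and y_stone = 2.5.
Δz = y_soil·Δb = 7 × (1) = 7, so new z* = 1895 + 7 = 1902.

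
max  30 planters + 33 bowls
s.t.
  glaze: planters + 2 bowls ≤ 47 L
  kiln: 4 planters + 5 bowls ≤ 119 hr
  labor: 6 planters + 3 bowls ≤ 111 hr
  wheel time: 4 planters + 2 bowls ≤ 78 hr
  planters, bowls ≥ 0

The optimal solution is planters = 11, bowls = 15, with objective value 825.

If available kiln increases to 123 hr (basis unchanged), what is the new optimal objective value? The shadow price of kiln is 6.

Δb = 4, so new z* = 825 + (6)·(4) = 825 + 24 = 849.

849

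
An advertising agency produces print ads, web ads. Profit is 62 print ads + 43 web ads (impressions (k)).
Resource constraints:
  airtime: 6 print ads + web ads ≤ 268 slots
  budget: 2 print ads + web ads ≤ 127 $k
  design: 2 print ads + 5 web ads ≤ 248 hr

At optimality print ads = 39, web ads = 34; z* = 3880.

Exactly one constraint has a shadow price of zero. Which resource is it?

budget

airtime: 268/268 (binding)
budget: 112/127 (slack 15)
design: 248/248 (binding)
By complementary slackness, a constraint with positive slack has shadow price 0 → budget.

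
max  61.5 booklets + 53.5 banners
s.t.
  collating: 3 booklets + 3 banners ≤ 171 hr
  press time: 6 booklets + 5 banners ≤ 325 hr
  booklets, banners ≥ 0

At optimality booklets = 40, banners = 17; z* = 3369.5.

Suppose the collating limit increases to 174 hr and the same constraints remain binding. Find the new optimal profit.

Both collating and press time are binding at x*.
The binding rows give the dual system: 3·y_collating + 6·y_press time = 61.5 and 3·y_collating + 5·y_press time = 53.5.
This yields shadow prices y_collating = 4.5, y_press time = 8.
Δz = y_collating·Δb = 4.5 × (3) = 13.5, so new z* = 3369.5 + 13.5 = 3383.

3383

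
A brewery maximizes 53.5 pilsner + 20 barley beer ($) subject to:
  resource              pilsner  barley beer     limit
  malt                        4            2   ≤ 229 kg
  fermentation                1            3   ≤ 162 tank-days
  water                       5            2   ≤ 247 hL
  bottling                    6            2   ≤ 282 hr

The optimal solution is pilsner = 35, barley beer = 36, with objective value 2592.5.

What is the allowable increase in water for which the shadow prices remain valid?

Binding constraints: water, bottling. The basis is B = [[5,2],[6,2]] with det -2.
Per unit increase in water, x* moves by d = (-1, 3).
The basis stays optimal until fermentation becomes binding; allowable increase = 2.375 hL.

2.375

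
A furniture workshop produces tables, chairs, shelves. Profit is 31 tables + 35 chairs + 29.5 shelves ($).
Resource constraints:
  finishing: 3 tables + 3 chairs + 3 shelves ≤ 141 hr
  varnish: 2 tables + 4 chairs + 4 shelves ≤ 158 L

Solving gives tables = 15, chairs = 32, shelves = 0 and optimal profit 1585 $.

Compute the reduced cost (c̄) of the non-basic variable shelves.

Check each constraint at x*: finishing 141/141 (tight); varnish 158/158 (tight).
Dual feasibility on the basic columns requires 3·y_finishing + 2·y_varnish = 31, 3·y_finishing + 4·y_varnish = 35.
→ y_finishing = 9 and y_varnish = 2.
Reduced cost of shelves: c₃ − yᵀa₃ = 29.5 − (9·3 + 2·4) = 29.5 − 35 = -5.5.

-5.5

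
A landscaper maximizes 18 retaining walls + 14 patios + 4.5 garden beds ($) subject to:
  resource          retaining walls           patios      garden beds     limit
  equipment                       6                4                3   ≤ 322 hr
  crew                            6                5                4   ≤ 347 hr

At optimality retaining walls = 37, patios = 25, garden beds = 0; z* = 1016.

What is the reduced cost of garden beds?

Both equipment and crew are binding at x*.
From A_Bᵀ y = c: 6·y_equipment + 6·y_crew = 18; 4·y_equipment + 5·y_crew = 14.
→ y_equipment = 1 and y_crew = 2.
Reduced cost of garden beds: c₃ − yᵀa₃ = 4.5 − (1·3 + 2·4) = 4.5 − 11 = -6.5.

-6.5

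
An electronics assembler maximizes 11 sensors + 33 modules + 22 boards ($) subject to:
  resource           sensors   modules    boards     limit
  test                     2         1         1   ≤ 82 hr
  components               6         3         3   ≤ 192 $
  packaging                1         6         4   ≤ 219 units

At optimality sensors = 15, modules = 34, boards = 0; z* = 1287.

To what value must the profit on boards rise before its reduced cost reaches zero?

Check each constraint at x*: test 64/82 (slack 18); components 192/192 (tight); packaging 219/219 (tight).
By complementary slackness, y = 0 for the non-binding constraint.
From A_Bᵀ y = c: 6·y_components + 1·y_packaging = 11; 3·y_components + 6·y_packaging = 33.
→ y_components = 1 and y_packaging = 5.
boards enters the basis when its profit ≥ yᵀa₃ = 1·3 + 5·4 = 23.

23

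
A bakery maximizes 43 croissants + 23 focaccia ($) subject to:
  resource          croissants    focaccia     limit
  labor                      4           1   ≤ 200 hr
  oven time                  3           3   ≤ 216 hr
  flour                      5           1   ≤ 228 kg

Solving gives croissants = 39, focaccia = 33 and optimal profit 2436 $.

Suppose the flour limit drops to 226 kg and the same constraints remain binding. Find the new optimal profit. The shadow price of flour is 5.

Δb = -2, so new z* = 2436 + (5)·(-2) = 2436 − 10 = 2426.

2426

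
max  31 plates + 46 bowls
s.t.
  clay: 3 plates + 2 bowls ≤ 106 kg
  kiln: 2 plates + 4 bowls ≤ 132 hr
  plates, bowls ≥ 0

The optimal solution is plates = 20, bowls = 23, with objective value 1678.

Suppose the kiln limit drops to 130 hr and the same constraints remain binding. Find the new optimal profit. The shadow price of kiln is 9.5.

1659

Δb = -2, so new z* = 1678 + (9.5)·(-2) = 1678 − 19 = 1659.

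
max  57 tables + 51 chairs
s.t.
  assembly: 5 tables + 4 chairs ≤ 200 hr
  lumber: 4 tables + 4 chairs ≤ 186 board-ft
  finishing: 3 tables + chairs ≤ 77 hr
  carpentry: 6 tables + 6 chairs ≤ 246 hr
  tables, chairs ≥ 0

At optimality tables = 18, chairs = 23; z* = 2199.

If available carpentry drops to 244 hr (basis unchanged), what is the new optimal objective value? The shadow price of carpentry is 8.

Δb = -2, so new z* = 2199 + (8)·(-2) = 2199 − 16 = 2183.

2183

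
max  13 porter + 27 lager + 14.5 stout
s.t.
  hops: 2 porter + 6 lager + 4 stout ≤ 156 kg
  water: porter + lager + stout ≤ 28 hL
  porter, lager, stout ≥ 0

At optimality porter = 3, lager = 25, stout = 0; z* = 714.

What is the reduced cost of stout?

Both hops and water are binding at x*.
From A_Bᵀ y = c: 2·y_hops + 1·y_water = 13; 6·y_hops + 1·y_water = 27.
Solving: y_hops = 3.5, y_water = 6.
Reduced cost of stout: c₃ − yᵀa₃ = 14.5 − (3.5·4 + 6·1) = 14.5 − 20 = -5.5.

-5.5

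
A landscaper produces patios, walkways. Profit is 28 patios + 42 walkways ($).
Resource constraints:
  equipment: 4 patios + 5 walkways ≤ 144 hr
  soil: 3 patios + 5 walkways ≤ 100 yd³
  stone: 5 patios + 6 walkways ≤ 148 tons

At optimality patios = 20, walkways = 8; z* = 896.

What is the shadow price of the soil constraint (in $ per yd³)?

6

At the optimum: equipment uses 120 of 144 (slack = 24); soil uses 100 of 100 (binding); stone uses 148 of 148 (binding).
By complementary slackness, y = 0 for the non-binding constraint.
The binding rows give the dual system: 3·y_soil + 5·y_stone = 28 and 5·y_soil + 6·y_stone = 42.
This yields shadow prices y_soil = 6, y_stone = 2.
Shadow price of soil = 6.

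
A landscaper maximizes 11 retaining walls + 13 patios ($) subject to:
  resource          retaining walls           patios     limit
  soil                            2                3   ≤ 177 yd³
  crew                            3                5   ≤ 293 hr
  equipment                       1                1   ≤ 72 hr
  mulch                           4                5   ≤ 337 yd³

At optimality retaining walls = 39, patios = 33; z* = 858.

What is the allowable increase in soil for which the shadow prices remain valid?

Binding constraints: soil, equipment. The basis is B = [[2,3],[1,1]] with det -1.
Per unit increase in soil, x* moves by d = (-1, 1).
The basis stays optimal until crew becomes binding; allowable increase = 5.5 yd³.

5.5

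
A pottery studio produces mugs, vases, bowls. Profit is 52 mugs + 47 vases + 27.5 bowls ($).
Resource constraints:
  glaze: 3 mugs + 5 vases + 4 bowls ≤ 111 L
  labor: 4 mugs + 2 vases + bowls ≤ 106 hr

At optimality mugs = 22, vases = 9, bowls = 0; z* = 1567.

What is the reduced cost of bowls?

At the optimum: glaze uses 111 of 111 (binding); labor uses 106 of 106 (binding).
The binding rows give the dual system: 3·y_glaze + 4·y_labor = 52 and 5·y_glaze + 2·y_labor = 47.
→ y_glaze = 6 and y_labor = 8.5.
Reduced cost of bowls: c₃ − yᵀa₃ = 27.5 − (6·4 + 8.5·1) = 27.5 − 32.5 = -5.

-5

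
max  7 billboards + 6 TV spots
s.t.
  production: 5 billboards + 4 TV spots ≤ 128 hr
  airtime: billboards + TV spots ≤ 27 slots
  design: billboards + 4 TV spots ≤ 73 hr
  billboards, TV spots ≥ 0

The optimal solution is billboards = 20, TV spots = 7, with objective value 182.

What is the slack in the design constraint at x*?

design used = 1·20 + 4·7 = 48; slack = 73 − 48 = 25.

25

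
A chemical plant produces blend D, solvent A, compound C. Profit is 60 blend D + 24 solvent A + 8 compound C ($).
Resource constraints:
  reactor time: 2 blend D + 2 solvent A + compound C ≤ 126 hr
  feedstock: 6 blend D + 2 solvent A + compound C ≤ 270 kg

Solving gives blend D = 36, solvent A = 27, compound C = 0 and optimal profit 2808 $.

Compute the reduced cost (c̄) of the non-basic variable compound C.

-4

Check each constraint at x*: reactor time 126/126 (tight); feedstock 270/270 (tight).
Dual feasibility on the basic columns requires 2·y_reactor time + 6·y_feedstock = 60, 2·y_reactor time + 2·y_feedstock = 24.
Solving: y_reactor time = 3, y_feedstock = 9.
Reduced cost of compound C: c₃ − yᵀa₃ = 8 − (3·1 + 9·1) = 8 − 12 = -4.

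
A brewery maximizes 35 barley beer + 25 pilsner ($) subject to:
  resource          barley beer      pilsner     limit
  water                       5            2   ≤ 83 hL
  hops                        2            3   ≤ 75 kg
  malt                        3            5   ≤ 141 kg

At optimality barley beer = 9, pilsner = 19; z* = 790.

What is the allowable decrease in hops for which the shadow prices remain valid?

41.8

Binding constraints: water, hops. The basis is B = [[5,2],[2,3]] with det 11.
Per unit decrease in hops, x* moves by d = (0.1818, -0.4545).
The basis stays optimal until pilsner reaches 0; allowable decrease = 41.8 kg.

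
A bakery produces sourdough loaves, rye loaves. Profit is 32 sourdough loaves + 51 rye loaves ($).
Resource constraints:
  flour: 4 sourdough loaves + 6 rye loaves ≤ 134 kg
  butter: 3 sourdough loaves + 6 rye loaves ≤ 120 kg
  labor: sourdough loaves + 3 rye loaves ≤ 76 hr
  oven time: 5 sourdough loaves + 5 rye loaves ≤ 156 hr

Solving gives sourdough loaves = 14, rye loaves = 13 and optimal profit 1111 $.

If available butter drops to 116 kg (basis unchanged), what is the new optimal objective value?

Check each constraint at x*: flour 134/134 (tight); butter 120/120 (tight); labor 53/76 (slack 23); oven time 135/156 (slack 21).
Since labor, oven time are not tight, their duals are 0.
From A_Bᵀ y = c: 4·y_flour + 3·y_butter = 32; 6·y_flour + 6·y_butter = 51.
This yields shadow prices y_flour = 6.5, y_butter = 2.
Δz = y_butter·Δb = 2 × (-4) = -8, so new z* = 1111 − 8 = 1103.

1103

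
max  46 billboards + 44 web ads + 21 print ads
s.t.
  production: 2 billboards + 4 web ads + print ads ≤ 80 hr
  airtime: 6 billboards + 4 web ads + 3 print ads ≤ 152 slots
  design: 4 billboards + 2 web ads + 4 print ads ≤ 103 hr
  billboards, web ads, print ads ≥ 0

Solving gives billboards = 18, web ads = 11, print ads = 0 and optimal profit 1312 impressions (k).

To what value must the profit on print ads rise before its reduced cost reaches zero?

Check each constraint at x*: production 80/80 (tight); airtime 152/152 (tight); design 94/103 (slack 9).
Slack constraints have shadow price 0 (complementary slackness).
The binding rows give the dual system: 2·y_production + 6·y_airtime = 46 and 4·y_production + 4·y_airtime = 44.
Solving: y_production = 5, y_airtime = 6.
print ads enters the basis when its profit ≥ yᵀa₃ = 5·1 + 6·3 = 23.

23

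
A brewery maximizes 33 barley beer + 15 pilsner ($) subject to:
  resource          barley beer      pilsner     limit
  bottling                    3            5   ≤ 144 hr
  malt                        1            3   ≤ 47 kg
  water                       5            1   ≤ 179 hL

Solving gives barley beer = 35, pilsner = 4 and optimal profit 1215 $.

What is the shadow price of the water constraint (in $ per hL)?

At the optimum: bottling uses 125 of 144 (slack = 19); malt uses 47 of 47 (binding); water uses 179 of 179 (binding).
Slack constraints have shadow price 0 (complementary slackness).
Dual feasibility on the basic columns requires 1·y_malt + 5·y_water = 33, 3·y_malt + 1·y_water = 15.
→ y_malt = 3 and y_water = 6.
Shadow price of water = 6.

6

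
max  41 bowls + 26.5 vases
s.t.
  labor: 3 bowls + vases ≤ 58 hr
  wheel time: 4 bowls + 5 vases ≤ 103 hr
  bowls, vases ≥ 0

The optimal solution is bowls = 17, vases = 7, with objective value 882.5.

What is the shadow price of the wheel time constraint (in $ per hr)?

3.5

Both labor and wheel time are binding at x*.
From A_Bᵀ y = c: 3·y_labor + 4·y_wheel time = 41; 1·y_labor + 5·y_wheel time = 26.5.
Solving: y_labor = 9, y_wheel time = 3.5.
Shadow price of wheel time = 3.5.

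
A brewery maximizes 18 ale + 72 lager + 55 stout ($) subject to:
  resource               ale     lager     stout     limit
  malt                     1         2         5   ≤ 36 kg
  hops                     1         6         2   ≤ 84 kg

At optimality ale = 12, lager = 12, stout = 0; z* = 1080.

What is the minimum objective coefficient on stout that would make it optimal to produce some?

63

At the optimum: malt uses 36 of 36 (binding); hops uses 84 of 84 (binding).
From A_Bᵀ y = c: 1·y_malt + 1·y_hops = 18; 2·y_malt + 6·y_hops = 72.
This yields shadow prices y_malt = 9, y_hops = 9.
stout enters the basis when its profit ≥ yᵀa₃ = 9·5 + 9·2 = 63.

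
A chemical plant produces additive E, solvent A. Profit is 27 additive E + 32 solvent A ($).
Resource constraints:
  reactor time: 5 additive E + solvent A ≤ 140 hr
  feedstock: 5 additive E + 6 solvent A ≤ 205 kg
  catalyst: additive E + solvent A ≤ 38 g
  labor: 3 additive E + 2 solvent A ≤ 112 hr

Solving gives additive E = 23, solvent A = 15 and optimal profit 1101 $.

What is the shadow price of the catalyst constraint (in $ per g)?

At the optimum: reactor time uses 130 of 140 (slack = 10); feedstock uses 205 of 205 (binding); catalyst uses 38 of 38 (binding); labor uses 99 of 112 (slack = 13).
By complementary slackness, y = 0 for the non-binding constraints.
From A_Bᵀ y = c: 5·y_feedstock + 1·y_catalyst = 27; 6·y_feedstock + 1·y_catalyst = 32.
This yields shadow prices y_feedstock = 5, y_catalyst = 2.
Shadow price of catalyst = 2.

2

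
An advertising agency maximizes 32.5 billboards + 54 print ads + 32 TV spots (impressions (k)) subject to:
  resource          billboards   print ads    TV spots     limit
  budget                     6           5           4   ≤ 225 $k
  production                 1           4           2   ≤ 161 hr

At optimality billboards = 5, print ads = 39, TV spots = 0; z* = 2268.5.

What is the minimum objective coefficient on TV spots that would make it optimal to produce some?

33

Both budget and production are binding at x*.
From A_Bᵀ y = c: 6·y_budget + 1·y_production = 32.5; 5·y_budget + 4·y_production = 54.
This yields shadow prices y_budget = 4, y_production = 8.5.
TV spots enters the basis when its profit ≥ yᵀa₃ = 4·4 + 8.5·2 = 33.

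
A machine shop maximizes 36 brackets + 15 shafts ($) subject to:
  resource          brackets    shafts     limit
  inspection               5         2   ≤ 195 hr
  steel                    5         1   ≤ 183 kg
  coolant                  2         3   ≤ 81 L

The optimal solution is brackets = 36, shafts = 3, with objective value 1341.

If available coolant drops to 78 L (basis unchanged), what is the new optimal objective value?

1332

At the optimum: inspection uses 186 of 195 (slack = 9); steel uses 183 of 183 (binding); coolant uses 81 of 81 (binding).
Since inspection is not tight, its dual is 0.
Dual feasibility on the basic columns requires 5·y_steel + 2·y_coolant = 36, 1·y_steel + 3·y_coolant = 15.
Solving: y_steel = 6, y_coolant = 3.
Δz = y_coolant·Δb = 3 × (-3) = -9, so new z* = 1341 − 9 = 1332.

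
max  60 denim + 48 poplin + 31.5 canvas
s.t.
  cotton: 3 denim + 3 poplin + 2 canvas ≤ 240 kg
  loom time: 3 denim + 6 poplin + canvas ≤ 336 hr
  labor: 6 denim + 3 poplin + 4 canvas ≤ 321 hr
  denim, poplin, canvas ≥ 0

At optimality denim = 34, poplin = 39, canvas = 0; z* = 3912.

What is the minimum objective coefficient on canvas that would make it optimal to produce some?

36

Check each constraint at x*: cotton 219/240 (slack 21); loom time 336/336 (tight); labor 321/321 (tight).
By complementary slackness, y = 0 for the non-binding constraint.
Dual feasibility on the basic columns requires 3·y_loom time + 6·y_labor = 60, 6·y_loom time + 3·y_labor = 48.
→ y_loom time = 4 and y_labor = 8.
canvas enters the basis when its profit ≥ yᵀa₃ = 4·1 + 8·4 = 36.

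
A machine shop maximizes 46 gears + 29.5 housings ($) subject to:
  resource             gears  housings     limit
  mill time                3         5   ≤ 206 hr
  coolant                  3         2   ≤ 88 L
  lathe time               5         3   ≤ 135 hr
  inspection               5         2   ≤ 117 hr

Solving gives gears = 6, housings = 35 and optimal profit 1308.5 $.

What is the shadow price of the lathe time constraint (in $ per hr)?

At the optimum: mill time uses 193 of 206 (slack = 13); coolant uses 88 of 88 (binding); lathe time uses 135 of 135 (binding); inspection uses 100 of 117 (slack = 17).
Slack constraints have shadow price 0 (complementary slackness).
The binding rows give the dual system: 3·y_coolant + 5·y_lathe time = 46 and 2·y_coolant + 3·y_lathe time = 29.5.
Solving: y_coolant = 9.5, y_lathe time = 3.5.
Shadow price of lathe time = 3.5.

3.5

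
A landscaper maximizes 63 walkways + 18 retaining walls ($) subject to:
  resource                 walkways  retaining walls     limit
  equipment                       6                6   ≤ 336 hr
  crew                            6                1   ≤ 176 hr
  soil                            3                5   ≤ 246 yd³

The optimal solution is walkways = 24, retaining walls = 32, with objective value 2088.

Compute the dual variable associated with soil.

0

At the optimum: equipment uses 336 of 336 (binding); crew uses 176 of 176 (binding); soil uses 232 of 246 (slack = 14).
Slack constraints have shadow price 0 (complementary slackness).
From A_Bᵀ y = c: 6·y_equipment + 6·y_crew = 63; 6·y_equipment + 1·y_crew = 18.
This yields shadow prices y_equipment = 1.5, y_crew = 9.
Shadow price of soil = 0.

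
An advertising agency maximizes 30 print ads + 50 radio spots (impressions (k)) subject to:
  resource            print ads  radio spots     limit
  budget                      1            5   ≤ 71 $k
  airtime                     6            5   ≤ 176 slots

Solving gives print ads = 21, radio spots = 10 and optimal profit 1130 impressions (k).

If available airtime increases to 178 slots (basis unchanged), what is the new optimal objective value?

Both budget and airtime are binding at x*.
From A_Bᵀ y = c: 1·y_budget + 6·y_airtime = 30; 5·y_budget + 5·y_airtime = 50.
Solving: y_budget = 6, y_airtime = 4.
Δz = y_airtime·Δb = 4 × (2) = 8, so new z* = 1130 + 8 = 1138.

1138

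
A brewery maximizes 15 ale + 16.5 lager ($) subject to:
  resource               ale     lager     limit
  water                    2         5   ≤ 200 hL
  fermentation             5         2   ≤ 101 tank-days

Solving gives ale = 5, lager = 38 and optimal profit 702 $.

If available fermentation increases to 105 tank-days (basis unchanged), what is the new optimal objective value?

At the optimum: water uses 200 of 200 (binding); fermentation uses 101 of 101 (binding).
The binding rows give the dual system: 2·y_water + 5·y_fermentation = 15 and 5·y_water + 2·y_fermentation = 16.5.
→ y_water = 2.5 and y_fermentation = 2.
Δz = y_fermentation·Δb = 2 × (4) = 8, so new z* = 702 + 8 = 710.

710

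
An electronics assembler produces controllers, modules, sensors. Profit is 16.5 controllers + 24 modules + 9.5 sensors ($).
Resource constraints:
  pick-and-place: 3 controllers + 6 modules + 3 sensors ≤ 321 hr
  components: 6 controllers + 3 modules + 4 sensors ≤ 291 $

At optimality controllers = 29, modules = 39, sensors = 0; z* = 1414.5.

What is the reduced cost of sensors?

Both pick-and-place and components are binding at x*.
From A_Bᵀ y = c: 3·y_pick-and-place + 6·y_components = 16.5; 6·y_pick-and-place + 3·y_components = 24.
This yields shadow prices y_pick-and-place = 3.5, y_components = 1.
Reduced cost of sensors: c₃ − yᵀa₃ = 9.5 − (3.5·3 + 1·4) = 9.5 − 14.5 = -5.

-5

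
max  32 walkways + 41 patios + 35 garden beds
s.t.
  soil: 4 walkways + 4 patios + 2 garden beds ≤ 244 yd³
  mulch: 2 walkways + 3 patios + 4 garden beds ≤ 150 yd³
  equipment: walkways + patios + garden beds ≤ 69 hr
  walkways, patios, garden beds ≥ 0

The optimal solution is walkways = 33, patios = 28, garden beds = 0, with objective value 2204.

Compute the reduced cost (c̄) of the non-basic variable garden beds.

Binding: soil and mulch. Non-binding: equipment (8 unused).
By complementary slackness, y = 0 for the non-binding constraint.
From A_Bᵀ y = c: 4·y_soil + 2·y_mulch = 32; 4·y_soil + 3·y_mulch = 41.
This yields shadow prices y_soil = 3.5, y_mulch = 9.
Reduced cost of garden beds: c₃ − yᵀa₃ = 35 − (3.5·2 + 9·4) = 35 − 43 = -8.

-8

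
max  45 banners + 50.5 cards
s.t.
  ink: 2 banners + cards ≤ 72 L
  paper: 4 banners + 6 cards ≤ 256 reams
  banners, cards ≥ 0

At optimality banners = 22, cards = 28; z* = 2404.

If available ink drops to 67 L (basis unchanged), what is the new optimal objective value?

Check each constraint at x*: ink 72/72 (tight); paper 256/256 (tight).
Dual feasibility on the basic columns requires 2·y_ink + 4·y_paper = 45, 1·y_ink + 6·y_paper = 50.5.
This yields shadow prices y_ink = 8.5, y_paper = 7.
Δz = y_ink·Δb = 8.5 × (-5) = -42.5, so new z* = 2404 − 42.5 = 2361.5.

2361.5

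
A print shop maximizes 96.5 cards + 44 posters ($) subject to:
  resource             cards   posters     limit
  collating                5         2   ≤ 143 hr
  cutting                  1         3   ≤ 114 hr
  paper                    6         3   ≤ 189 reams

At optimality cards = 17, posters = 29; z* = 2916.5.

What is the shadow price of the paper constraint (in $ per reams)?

Binding: collating and paper. Non-binding: cutting (10 unused).
Slack constraints have shadow price 0 (complementary slackness).
The binding rows give the dual system: 5·y_collating + 6·y_paper = 96.5 and 2·y_collating + 3·y_paper = 44.
→ y_collating = 8.5 and y_paper = 9.
Shadow price of paper = 9.

9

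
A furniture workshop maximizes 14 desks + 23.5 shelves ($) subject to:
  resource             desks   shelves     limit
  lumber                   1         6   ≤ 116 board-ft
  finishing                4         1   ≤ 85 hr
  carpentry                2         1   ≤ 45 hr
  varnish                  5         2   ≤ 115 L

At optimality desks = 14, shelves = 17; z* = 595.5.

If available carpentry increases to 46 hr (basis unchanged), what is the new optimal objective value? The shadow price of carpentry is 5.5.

Δb = 1, so new z* = 595.5 + (5.5)·(1) = 595.5 + 5.5 = 601.

601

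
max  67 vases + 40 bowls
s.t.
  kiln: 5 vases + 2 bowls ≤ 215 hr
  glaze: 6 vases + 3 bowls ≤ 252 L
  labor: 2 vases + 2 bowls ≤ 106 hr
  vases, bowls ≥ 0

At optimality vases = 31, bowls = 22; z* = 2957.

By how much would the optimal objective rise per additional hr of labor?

Binding: glaze and labor. Non-binding: kiln (16 unused).
Slack constraints have shadow price 0 (complementary slackness).
The binding rows give the dual system: 6·y_glaze + 2·y_labor = 67 and 3·y_glaze + 2·y_labor = 40.
Solving: y_glaze = 9, y_labor = 6.5.
Shadow price of labor = 6.5.

6.5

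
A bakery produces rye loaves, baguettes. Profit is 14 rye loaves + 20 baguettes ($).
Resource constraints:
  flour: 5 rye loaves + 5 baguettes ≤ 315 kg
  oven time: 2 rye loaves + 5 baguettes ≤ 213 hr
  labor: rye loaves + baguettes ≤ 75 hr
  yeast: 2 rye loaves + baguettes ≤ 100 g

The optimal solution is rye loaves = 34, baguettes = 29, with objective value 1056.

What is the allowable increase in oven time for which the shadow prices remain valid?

102

Binding constraints: flour, oven time. The basis is B = [[5,5],[2,5]] with det 15.
Per unit increase in oven time, x* moves by d = (-0.3333, 0.3333).
The basis stays optimal until rye loaves reaches 0; allowable increase = 102 hr.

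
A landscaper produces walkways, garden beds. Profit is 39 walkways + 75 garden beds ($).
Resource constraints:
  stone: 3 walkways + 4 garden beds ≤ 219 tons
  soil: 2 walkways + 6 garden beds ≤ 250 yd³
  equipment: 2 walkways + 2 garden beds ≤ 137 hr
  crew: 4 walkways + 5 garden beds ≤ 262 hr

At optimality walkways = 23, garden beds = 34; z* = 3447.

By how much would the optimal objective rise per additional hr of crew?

6

At the optimum: stone uses 205 of 219 (slack = 14); soil uses 250 of 250 (binding); equipment uses 114 of 137 (slack = 23); crew uses 262 of 262 (binding).
Slack constraints have shadow price 0 (complementary slackness).
The binding rows give the dual system: 2·y_soil + 4·y_crew = 39 and 6·y_soil + 5·y_crew = 75.
→ y_soil = 7.5 and y_crew = 6.
Shadow price of crew = 6.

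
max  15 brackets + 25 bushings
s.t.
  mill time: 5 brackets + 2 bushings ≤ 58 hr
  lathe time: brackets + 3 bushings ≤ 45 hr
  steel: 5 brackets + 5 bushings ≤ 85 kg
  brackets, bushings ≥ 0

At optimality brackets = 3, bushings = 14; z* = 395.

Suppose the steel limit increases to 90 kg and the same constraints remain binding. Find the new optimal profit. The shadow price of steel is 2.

Δb = 5, so new z* = 395 + (2)·(5) = 395 + 10 = 405.

405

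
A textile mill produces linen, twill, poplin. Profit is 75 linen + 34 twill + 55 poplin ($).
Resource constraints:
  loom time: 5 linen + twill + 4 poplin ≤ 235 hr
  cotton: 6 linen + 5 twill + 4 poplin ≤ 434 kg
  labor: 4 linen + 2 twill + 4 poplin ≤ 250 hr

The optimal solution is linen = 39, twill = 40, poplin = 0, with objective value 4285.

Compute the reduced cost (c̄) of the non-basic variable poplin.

At the optimum: loom time uses 235 of 235 (binding); cotton uses 434 of 434 (binding); labor uses 236 of 250 (slack = 14).
Slack constraints have shadow price 0 (complementary slackness).
From A_Bᵀ y = c: 5·y_loom time + 6·y_cotton = 75; 1·y_loom time + 5·y_cotton = 34.
Solving: y_loom time = 9, y_cotton = 5.
Reduced cost of poplin: c₃ − yᵀa₃ = 55 − (9·4 + 5·4) = 55 − 56 = -1.

-1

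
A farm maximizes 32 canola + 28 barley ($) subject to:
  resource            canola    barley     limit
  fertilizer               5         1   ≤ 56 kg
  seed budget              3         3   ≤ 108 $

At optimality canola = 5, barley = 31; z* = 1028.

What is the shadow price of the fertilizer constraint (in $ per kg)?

Check each constraint at x*: fertilizer 56/56 (tight); seed budget 108/108 (tight).
Dual feasibility on the basic columns requires 5·y_fertilizer + 3·y_seed budget = 32, 1·y_fertilizer + 3·y_seed budget = 28.
This yields shadow prices y_fertilizer = 1, y_seed budget = 9.
Shadow price of fertilizer = 1.

1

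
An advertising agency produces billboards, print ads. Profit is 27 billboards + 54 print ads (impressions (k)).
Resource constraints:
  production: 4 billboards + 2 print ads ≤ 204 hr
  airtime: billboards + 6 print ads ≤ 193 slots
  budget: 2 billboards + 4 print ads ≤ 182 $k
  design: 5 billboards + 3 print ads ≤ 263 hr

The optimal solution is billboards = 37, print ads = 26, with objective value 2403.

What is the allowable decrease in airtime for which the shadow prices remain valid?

Binding constraints: airtime, design. The basis is B = [[1,6],[5,3]] with det -27.
Per unit decrease in airtime, x* moves by d = (0.1111, -0.1852).
The basis stays optimal until production becomes binding; allowable decrease = 54 slots.

54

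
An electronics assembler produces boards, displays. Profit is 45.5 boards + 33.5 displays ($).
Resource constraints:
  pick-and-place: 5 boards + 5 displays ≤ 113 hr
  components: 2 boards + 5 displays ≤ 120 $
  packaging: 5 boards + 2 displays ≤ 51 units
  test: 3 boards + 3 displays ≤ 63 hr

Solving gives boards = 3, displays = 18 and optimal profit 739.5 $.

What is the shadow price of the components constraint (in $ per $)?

0

Check each constraint at x*: pick-and-place 105/113 (slack 8); components 96/120 (slack 24); packaging 51/51 (tight); test 63/63 (tight).
Slack constraints have shadow price 0 (complementary slackness).
The binding rows give the dual system: 5·y_packaging + 3·y_test = 45.5 and 2·y_packaging + 3·y_test = 33.5.
This yields shadow prices y_packaging = 4, y_test = 8.5.
Shadow price of components = 0.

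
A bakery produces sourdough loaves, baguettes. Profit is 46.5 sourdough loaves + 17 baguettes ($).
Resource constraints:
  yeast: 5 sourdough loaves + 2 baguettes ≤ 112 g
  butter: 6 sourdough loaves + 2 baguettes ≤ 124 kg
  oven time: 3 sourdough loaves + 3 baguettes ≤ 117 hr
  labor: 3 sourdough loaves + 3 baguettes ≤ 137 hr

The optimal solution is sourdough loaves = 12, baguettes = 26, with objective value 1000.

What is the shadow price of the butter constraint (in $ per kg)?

Check each constraint at x*: yeast 112/112 (tight); butter 124/124 (tight); oven time 114/117 (slack 3); labor 114/137 (slack 23).
By complementary slackness, y = 0 for the non-binding constraints.
The binding rows give the dual system: 5·y_yeast + 6·y_butter = 46.5 and 2·y_yeast + 2·y_butter = 17.
This yields shadow prices y_yeast = 4.5, y_butter = 4.
Shadow price of butter = 4.

4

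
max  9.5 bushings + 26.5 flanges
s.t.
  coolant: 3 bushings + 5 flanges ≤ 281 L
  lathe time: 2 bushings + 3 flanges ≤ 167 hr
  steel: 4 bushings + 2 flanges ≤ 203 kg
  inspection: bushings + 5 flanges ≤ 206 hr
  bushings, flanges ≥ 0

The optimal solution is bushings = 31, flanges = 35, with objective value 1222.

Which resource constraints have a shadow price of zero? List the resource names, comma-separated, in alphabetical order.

coolant, steel

coolant: 268/281 (slack 13)
lathe time: 167/167 (binding)
steel: 194/203 (slack 9)
inspection: 206/206 (binding)
By complementary slackness, a constraint with positive slack has shadow price 0 → coolant, steel.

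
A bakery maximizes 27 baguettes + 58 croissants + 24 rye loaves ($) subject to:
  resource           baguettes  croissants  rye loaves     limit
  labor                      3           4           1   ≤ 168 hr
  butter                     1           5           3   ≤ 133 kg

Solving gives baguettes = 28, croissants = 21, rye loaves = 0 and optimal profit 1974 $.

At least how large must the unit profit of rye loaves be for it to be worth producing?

Check each constraint at x*: labor 168/168 (tight); butter 133/133 (tight).
From A_Bᵀ y = c: 3·y_labor + 1·y_butter = 27; 4·y_labor + 5·y_butter = 58.
Solving: y_labor = 7, y_butter = 6.
rye loaves enters the basis when its profit ≥ yᵀa₃ = 7·1 + 6·3 = 25.

25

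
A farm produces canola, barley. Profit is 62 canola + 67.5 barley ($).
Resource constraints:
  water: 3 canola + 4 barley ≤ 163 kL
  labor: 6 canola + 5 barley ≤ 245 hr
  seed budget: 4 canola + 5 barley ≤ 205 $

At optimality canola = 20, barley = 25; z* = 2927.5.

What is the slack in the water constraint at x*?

water used = 3·20 + 4·25 = 160; slack = 163 − 160 = 3.

3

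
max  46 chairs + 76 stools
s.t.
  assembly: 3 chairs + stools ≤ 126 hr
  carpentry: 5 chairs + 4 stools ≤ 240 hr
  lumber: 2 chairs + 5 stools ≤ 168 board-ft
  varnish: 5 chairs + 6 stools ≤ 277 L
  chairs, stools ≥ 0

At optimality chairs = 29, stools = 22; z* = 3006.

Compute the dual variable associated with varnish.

6

Binding: lumber and varnish. Non-binding: assembly (17 unused), carpentry (7 unused).
Since assembly, carpentry are not tight, their duals are 0.
The binding rows give the dual system: 2·y_lumber + 5·y_varnish = 46 and 5·y_lumber + 6·y_varnish = 76.
Solving: y_lumber = 8, y_varnish = 6.
Shadow price of varnish = 6.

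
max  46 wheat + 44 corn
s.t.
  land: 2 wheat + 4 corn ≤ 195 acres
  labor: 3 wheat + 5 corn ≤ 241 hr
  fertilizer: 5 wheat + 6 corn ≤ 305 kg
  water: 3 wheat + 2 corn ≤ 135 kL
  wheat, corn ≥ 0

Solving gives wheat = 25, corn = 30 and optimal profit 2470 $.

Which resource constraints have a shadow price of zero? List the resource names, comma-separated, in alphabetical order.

land: 170/195 (slack 25)
labor: 225/241 (slack 16)
fertilizer: 305/305 (binding)
water: 135/135 (binding)
By complementary slackness, a constraint with positive slack has shadow price 0 → labor, land.

labor, land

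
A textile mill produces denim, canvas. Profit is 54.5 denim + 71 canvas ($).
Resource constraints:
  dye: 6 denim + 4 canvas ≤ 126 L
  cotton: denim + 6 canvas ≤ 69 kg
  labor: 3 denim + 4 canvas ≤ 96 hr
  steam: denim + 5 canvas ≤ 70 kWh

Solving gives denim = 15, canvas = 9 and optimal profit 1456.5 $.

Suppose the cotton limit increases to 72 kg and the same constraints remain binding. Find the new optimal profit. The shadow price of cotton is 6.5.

Δb = 3, so new z* = 1456.5 + (6.5)·(3) = 1456.5 + 19.5 = 1476.

1476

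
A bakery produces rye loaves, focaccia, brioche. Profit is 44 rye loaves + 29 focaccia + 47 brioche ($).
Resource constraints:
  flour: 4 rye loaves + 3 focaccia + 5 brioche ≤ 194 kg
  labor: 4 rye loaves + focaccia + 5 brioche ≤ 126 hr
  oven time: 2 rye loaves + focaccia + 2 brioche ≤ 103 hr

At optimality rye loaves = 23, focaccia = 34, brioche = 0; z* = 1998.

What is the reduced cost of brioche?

-8

Check each constraint at x*: flour 194/194 (tight); labor 126/126 (tight); oven time 80/103 (slack 23).
By complementary slackness, y = 0 for the non-binding constraint.
Dual feasibility on the basic columns requires 4·y_flour + 4·y_labor = 44, 3·y_flour + 1·y_labor = 29.
This yields shadow prices y_flour = 9, y_labor = 2.
Reduced cost of brioche: c₃ − yᵀa₃ = 47 − (9·5 + 2·5) = 47 − 55 = -8.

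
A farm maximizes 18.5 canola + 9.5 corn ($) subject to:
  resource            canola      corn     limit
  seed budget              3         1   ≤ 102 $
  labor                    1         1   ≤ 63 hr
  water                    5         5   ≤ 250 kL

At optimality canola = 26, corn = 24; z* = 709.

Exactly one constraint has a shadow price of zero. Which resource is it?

labor

seed budget: 102/102 (binding)
labor: 50/63 (slack 13)
water: 250/250 (binding)
By complementary slackness, a constraint with positive slack has shadow price 0 → labor.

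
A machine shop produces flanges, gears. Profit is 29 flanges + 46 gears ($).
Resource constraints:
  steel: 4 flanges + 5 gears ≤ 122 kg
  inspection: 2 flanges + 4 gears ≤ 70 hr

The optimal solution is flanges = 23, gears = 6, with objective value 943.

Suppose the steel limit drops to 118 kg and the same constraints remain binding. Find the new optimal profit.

Check each constraint at x*: steel 122/122 (tight); inspection 70/70 (tight).
The binding rows give the dual system: 4·y_steel + 2·y_inspection = 29 and 5·y_steel + 4·y_inspection = 46.
→ y_steel = 4 and y_inspection = 6.5.
Δz = y_steel·Δb = 4 × (-4) = -16, so new z* = 943 − 16 = 927.

927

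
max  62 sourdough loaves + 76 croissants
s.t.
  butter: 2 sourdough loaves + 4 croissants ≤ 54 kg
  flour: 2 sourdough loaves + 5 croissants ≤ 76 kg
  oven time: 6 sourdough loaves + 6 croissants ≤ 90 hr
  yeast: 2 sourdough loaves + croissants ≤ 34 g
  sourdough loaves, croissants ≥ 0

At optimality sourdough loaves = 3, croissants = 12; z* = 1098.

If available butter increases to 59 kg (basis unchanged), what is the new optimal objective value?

1133

Check each constraint at x*: butter 54/54 (tight); flour 66/76 (slack 10); oven time 90/90 (tight); yeast 18/34 (slack 16).
By complementary slackness, y = 0 for the non-binding constraints.
From A_Bᵀ y = c: 2·y_butter + 6·y_oven time = 62; 4·y_butter + 6·y_oven time = 76.
→ y_butter = 7 and y_oven time = 8.
Δz = y_butter·Δb = 7 × (5) = 35, so new z* = 1098 + 35 = 1133.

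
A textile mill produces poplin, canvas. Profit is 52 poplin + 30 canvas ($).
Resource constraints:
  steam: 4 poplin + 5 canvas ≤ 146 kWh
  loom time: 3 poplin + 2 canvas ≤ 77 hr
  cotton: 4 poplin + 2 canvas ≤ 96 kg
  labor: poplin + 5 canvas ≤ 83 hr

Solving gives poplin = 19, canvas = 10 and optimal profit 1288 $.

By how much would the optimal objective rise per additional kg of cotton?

7

At the optimum: steam uses 126 of 146 (slack = 20); loom time uses 77 of 77 (binding); cotton uses 96 of 96 (binding); labor uses 69 of 83 (slack = 14).
Slack constraints have shadow price 0 (complementary slackness).
Dual feasibility on the basic columns requires 3·y_loom time + 4·y_cotton = 52, 2·y_loom time + 2·y_cotton = 30.
Solving: y_loom time = 8, y_cotton = 7.
Shadow price of cotton = 7.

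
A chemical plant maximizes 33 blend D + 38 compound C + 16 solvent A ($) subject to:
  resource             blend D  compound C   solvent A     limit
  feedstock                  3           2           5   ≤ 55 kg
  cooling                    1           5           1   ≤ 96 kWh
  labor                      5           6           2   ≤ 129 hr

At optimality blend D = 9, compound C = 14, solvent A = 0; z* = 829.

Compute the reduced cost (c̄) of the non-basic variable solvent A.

-1

At the optimum: feedstock uses 55 of 55 (binding); cooling uses 79 of 96 (slack = 17); labor uses 129 of 129 (binding).
Slack constraints have shadow price 0 (complementary slackness).
Dual feasibility on the basic columns requires 3·y_feedstock + 5·y_labor = 33, 2·y_feedstock + 6·y_labor = 38.
→ y_feedstock = 1 and y_labor = 6.
Reduced cost of solvent A: c₃ − yᵀa₃ = 16 − (1·5 + 6·2) = 16 − 17 = -1.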